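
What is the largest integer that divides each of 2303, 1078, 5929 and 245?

gcd(2303, 1078): 2303 = 2·1078 + 147; 1078 = 7·147 + 49; 147 = 3·49 + 0 → 49
gcd(49, 5929): 5929 = 121·49 + 0 → 49
gcd(49, 245): 245 = 5·49 + 0 → 49

49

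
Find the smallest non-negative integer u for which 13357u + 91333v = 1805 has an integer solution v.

48

Reduce mod 91333: 13357u ≡ 1805 (mod 91333). With g = gcd(13357, 91333) = 361 dividing 1805, divide through: 37u ≡ 5 (mod 253).
Since gcd(37, 253) = 1, u ≡ 5·(37)⁻¹ ≡ 48 (mod 253). Smallest non-negative: 48.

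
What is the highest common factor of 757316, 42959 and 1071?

gcd(757316, 42959): 757316 = 17·42959 + 27013; 42959 = 1·27013 + 15946; 27013 = 1·15946 + 11067; 15946 = 1·11067 + 4879; 11067 = 2·4879 + 1309; 4879 = 3·1309 + 952; 1309 = 1·952 + 357; 952 = 2·357 + 238; 357 = 1·238 + 119; 238 = 2·119 + 0 → 119
gcd(119, 1071): 1071 = 9·119 + 0 → 119

119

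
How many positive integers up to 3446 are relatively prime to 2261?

Prime factors of 2261: 7, 17, 19. Count integers ≤ 3446 divisible by none of them.
By inclusion–exclusion: 3446 − ⌊3446/7⌋ − ⌊3446/17⌋ − ⌊3446/19⌋ + ⌊3446/119⌋ + ⌊3446/133⌋ + ⌊3446/323⌋ − ⌊3446/2261⌋ = 2633.

2633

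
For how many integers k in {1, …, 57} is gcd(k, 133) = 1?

Prime factors of 133: 7, 19. Count integers ≤ 57 divisible by none of them.
By inclusion–exclusion: 57 − ⌊57/7⌋ − ⌊57/19⌋ + ⌊57/133⌋ = 46.

46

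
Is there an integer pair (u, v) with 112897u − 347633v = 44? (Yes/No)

No

By Bézout, 112897u − 347633v = 44 has integer solutions iff gcd(112897, 347633) | 44.
Euclid: 347633 = 3·112897 + 8942; 112897 = 12·8942 + 5593; 8942 = 1·5593 + 3349; 5593 = 1·3349 + 2244; 3349 = 1·2244 + 1105; 2244 = 2·1105 + 34; 1105 = 32·34 + 17; 34 = 2·17 + 0. gcd = 17; 44 mod 17 = 10. No.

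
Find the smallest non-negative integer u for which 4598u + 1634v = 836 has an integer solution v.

8

Reduce mod 1634: 4598u ≡ 836 (mod 1634). With g = gcd(4598, 1634) = 38 dividing 836, divide through: 121u ≡ 22 (mod 43).
Since gcd(121, 43) = 1, u ≡ 22·(121)⁻¹ ≡ 8 (mod 43). Smallest non-negative: 8.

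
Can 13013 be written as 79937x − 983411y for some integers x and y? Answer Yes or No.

Yes

gcd(79937, 983411): 983411 = 12·79937 + 24167; 79937 = 3·24167 + 7436; 24167 = 3·7436 + 1859; 7436 = 4·1859 + 0 → 1859
1859 divides 13013, so a solution exists.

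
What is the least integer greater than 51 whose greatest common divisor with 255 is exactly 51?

255 = 51·5. Any x with gcd(x, 255) = 51 is a multiple of 51, say 51s, with s coprime to 5.
Need s > 51/51, so s ≥ 2. First s ≥ 2 with gcd(s, 5) = 1 is s = 2. Thus x = 51·2 = 102.

102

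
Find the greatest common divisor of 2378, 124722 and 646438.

gcd(2378, 124722): 124722 = 52·2378 + 1066; 2378 = 2·1066 + 246; 1066 = 4·246 + 82; 246 = 3·82 + 0 → 82
gcd(82, 646438): 646438 = 7883·82 + 32; 82 = 2·32 + 18; 32 = 1·18 + 14; 18 = 1·14 + 4; 14 = 3·4 + 2; 4 = 2·2 + 0 → 2

2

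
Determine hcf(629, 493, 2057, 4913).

gcd(629, 493): 629 = 1·493 + 136; 493 = 3·136 + 85; 136 = 1·85 + 51; 85 = 1·51 + 34; 51 = 1·34 + 17; 34 = 2·17 + 0 → 17
gcd(17, 2057): 2057 = 121·17 + 0 → 17
gcd(17, 4913): 4913 = 289·17 + 0 → 17

17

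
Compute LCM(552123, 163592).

552123 = 3³ · 11² · 13²; 163592 = 2³ · 11² · 13²
max exponents: 2³ · 3³ · 11² · 13² = 4416984

4416984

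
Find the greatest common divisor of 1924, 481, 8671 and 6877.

gcd(1924, 481): 1924 = 4·481 + 0 → 481
gcd(481, 8671): 8671 = 18·481 + 13; 481 = 37·13 + 0 → 13
gcd(13, 6877): 6877 = 529·13 + 0 → 13

13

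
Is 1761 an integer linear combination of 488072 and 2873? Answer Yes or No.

By Bézout, 488072x − 2873y = 1761 has integer solutions iff gcd(488072, 2873) | 1761.
Euclid: 488072 = 169·2873 + 2535; 2873 = 1·2535 + 338; 2535 = 7·338 + 169; 338 = 2·169 + 0. gcd = 169; 1761 mod 169 = 71. No.

No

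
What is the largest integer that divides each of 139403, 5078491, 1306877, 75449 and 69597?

209

gcd(139403, 5078491): 5078491 = 36·139403 + 59983; 139403 = 2·59983 + 19437; 59983 = 3·19437 + 1672; 19437 = 11·1672 + 1045; 1672 = 1·1045 + 627; 1045 = 1·627 + 418; 627 = 1·418 + 209; 418 = 2·209 + 0 → 209
gcd(209, 1306877): 1306877 = 6253·209 + 0 → 209
gcd(209, 75449): 75449 = 361·209 + 0 → 209
gcd(209, 69597): 69597 = 333·209 + 0 → 209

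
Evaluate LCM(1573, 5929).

gcd first: 5929 = 3·1573 + 1210; 1573 = 1·1210 + 363; 1210 = 3·363 + 121; 363 = 3·121 + 0 → gcd = 121
lcm = 1573·5929/gcd = 9326317/121 = 77077

77077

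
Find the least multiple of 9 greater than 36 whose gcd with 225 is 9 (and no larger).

225 = 9·25. Any x with gcd(x, 225) = 9 is a multiple of 9, say 9s, with s coprime to 25.
Need s > 36/9, so s ≥ 5. First s ≥ 5 with gcd(s, 25) = 1 is s = 6. Thus x = 9·6 = 54.

54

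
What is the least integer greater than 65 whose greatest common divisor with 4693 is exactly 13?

78

Multiples of 13 above 65: 13·6, 13·7, … . Need the cofactor coprime to 4693/13 = 361.
Checking s = 6, 7, … the first with gcd(s, 361) = 1 is s = 6, giving 78.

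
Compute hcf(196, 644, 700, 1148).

28

196 = 2² · 7²; 644 = 2² · 7 · 23; 700 = 2² · 5² · 7; 1148 = 2² · 7 · 41
gcd takes min exponent of each prime: 2² · 7 = 28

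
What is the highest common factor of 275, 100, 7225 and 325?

275 = 5² · 11; 100 = 2² · 5²; 7225 = 5² · 17²; 325 = 5² · 13
gcd takes min exponent of each prime: 5² = 25

25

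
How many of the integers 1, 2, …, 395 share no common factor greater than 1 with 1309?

291

1309 = 7·11·17. Inclusion–exclusion on these primes:
395 − ⌊395/7⌋ − ⌊395/11⌋ − ⌊395/17⌋ + ⌊395/77⌋ + ⌊395/119⌋ + ⌊395/187⌋ − ⌊395/1309⌋ = 291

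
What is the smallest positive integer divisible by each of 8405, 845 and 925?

262782325

8405 = 5 · 41²; 845 = 5 · 13²; 925 = 5² · 37
lcm takes max exponent of each prime: 5² · 13² · 37 · 41² = 262782325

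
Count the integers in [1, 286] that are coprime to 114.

Prime factors of 114: 2, 3, 19. Count integers ≤ 286 divisible by none of them.
By inclusion–exclusion: 286 − ⌊286/2⌋ − ⌊286/3⌋ − ⌊286/19⌋ + ⌊286/6⌋ + ⌊286/38⌋ + ⌊286/57⌋ − ⌊286/114⌋ = 90.

90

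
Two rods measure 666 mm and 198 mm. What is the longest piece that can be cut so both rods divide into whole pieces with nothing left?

Euclid: 666 = 3·198 + 72; 198 = 2·72 + 54; 72 = 1·54 + 18; 54 = 3·18 + 0. Last nonzero remainder: 18.

18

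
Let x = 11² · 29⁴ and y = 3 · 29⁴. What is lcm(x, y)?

max exponent per prime: 3 · 11² · 29⁴ = 256743003

256743003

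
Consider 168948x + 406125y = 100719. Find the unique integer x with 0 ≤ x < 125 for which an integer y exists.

gcd(168948, 406125) = 3249 (Euclid: 406125 = 2·168948 + 68229; 168948 = 2·68229 + 32490; 68229 = 2·32490 + 3249; 32490 = 10·3249 + 0), and 3249 | 100719.
Extended Euclid: 168948·(-12) + 406125·(5) = 3249. Scale by 31: x₀ = -372.
General solution x = x₀ + 125t; reducing mod 125 gives x = 3 (and y = -1).

3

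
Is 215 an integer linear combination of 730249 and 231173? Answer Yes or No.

gcd(730249, 231173): 730249 = 3·231173 + 36730; 231173 = 6·36730 + 10793; 36730 = 3·10793 + 4351; 10793 = 2·4351 + 2091; 4351 = 2·2091 + 169; 2091 = 12·169 + 63; 169 = 2·63 + 43; 63 = 1·43 + 20; 43 = 2·20 + 3; 20 = 6·3 + 2; 3 = 1·2 + 1; 2 = 2·1 + 0 → 1
1 divides 215, so a solution exists.

Yes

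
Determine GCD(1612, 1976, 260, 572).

52

gcd(1612, 1976): 1976 = 1·1612 + 364; 1612 = 4·364 + 156; 364 = 2·156 + 52; 156 = 3·52 + 0 → 52
gcd(52, 260): 260 = 5·52 + 0 → 52
gcd(52, 572): 572 = 11·52 + 0 → 52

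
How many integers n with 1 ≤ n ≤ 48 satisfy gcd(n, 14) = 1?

14 = 2·7. Inclusion–exclusion on these primes:
48 − ⌊48/2⌋ − ⌊48/7⌋ + ⌊48/14⌋ = 21

21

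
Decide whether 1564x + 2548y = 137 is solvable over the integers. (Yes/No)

No

By Bézout, 1564x + 2548y = 137 has integer solutions iff gcd(1564, 2548) | 137.
Euclid: 2548 = 1·1564 + 984; 1564 = 1·984 + 580; 984 = 1·580 + 404; 580 = 1·404 + 176; 404 = 2·176 + 52; 176 = 3·52 + 20; 52 = 2·20 + 12; 20 = 1·12 + 8; 12 = 1·8 + 4; 8 = 2·4 + 0. gcd = 4; 137 mod 4 = 1. No.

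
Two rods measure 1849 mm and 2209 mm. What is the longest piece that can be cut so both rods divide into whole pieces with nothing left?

1

Euclid: 2209 = 1·1849 + 360; 1849 = 5·360 + 49; 360 = 7·49 + 17; 49 = 2·17 + 15; 17 = 1·15 + 2; 15 = 7·2 + 1; 2 = 2·1 + 0. Last nonzero remainder: 1.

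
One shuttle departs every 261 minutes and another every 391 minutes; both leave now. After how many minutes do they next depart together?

102051

gcd first: 391 = 1·261 + 130; 261 = 2·130 + 1; 130 = 130·1 + 0 → gcd = 1
lcm = 261·391/gcd = 102051/1 = 102051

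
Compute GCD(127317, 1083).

127317 = 3 · 31 · 37²
1083 = 3 · 19²
Common: 3 = 3

3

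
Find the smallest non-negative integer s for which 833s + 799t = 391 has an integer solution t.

35

Euclid: 833 = 1·799 + 34; 799 = 23·34 + 17; 34 = 2·17 + 0 → gcd = 17; 391 = 17·23.
Back-substitution yields 833·(-23) + 799·(24) = 17, so one solution is s = -23·23 = -529, t = 24·23 = 552.
Solutions in s differ by 799/17 = 47; the one in [0, 47) is -529 mod 47 = 35.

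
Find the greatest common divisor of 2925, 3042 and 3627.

2925 = 3² · 5² · 13; 3042 = 2 · 3² · 13²; 3627 = 3² · 13 · 31
gcd takes min exponent of each prime: 3² · 13 = 117

117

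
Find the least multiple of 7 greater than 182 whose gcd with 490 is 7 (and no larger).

490 = 7·70. Any a with gcd(a, 490) = 7 is a multiple of 7, say 7s, with s coprime to 70.
Need s > 182/7, so s ≥ 27. First s ≥ 27 with gcd(s, 70) = 1 is s = 27. Thus a = 7·27 = 189.

189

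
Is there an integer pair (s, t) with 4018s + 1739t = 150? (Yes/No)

Yes

By Bézout, 4018s + 1739t = 150 has integer solutions iff gcd(4018, 1739) | 150.
Euclid: 4018 = 2·1739 + 540; 1739 = 3·540 + 119; 540 = 4·119 + 64; 119 = 1·64 + 55; 64 = 1·55 + 9; 55 = 6·9 + 1; 9 = 9·1 + 0. gcd = 1; 150 mod 1 = 0. Yes.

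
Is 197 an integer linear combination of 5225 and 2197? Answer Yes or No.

gcd(5225, 2197): 5225 = 2·2197 + 831; 2197 = 2·831 + 535; 831 = 1·535 + 296; 535 = 1·296 + 239; 296 = 1·239 + 57; 239 = 4·57 + 11; 57 = 5·11 + 2; 11 = 5·2 + 1; 2 = 2·1 + 0 → 1
1 divides 197, so a solution exists.

Yes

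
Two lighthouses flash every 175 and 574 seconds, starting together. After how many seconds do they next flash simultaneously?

gcd first: 574 = 3·175 + 49; 175 = 3·49 + 28; 49 = 1·28 + 21; 28 = 1·21 + 7; 21 = 3·7 + 0 → gcd = 7
lcm = 175·574/gcd = 100450/7 = 14350

14350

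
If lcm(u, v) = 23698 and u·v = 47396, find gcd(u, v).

gcd·lcm = product, so gcd = 47396/23698 = 2.

2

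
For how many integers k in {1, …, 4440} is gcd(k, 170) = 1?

1671

170 = 2·5·17. Inclusion–exclusion on these primes:
4440 − ⌊4440/2⌋ − ⌊4440/5⌋ − ⌊4440/17⌋ + ⌊4440/10⌋ + ⌊4440/34⌋ + ⌊4440/85⌋ − ⌊4440/170⌋ = 1671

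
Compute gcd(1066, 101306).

2

Euclid: 101306 = 95·1066 + 36; 1066 = 29·36 + 22; 36 = 1·22 + 14; 22 = 1·14 + 8; 14 = 1·8 + 6; 8 = 1·6 + 2; 6 = 3·2 + 0. Last nonzero remainder: 2.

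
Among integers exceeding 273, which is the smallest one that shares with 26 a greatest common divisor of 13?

26 = 13·2. Any m with gcd(m, 26) = 13 is a multiple of 13, say 13s, with s coprime to 2.
Need s > 273/13, so s ≥ 22. First s ≥ 22 with gcd(s, 2) = 1 is s = 23. Thus m = 13·23 = 299.

299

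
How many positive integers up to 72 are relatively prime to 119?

119 = 7·17. Inclusion–exclusion on these primes:
72 − ⌊72/7⌋ − ⌊72/17⌋ + ⌊72/119⌋ = 58

58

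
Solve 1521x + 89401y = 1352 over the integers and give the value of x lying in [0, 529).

Reduce mod 89401: 1521x ≡ 1352 (mod 89401). With g = gcd(1521, 89401) = 169 dividing 1352, divide through: 9x ≡ 8 (mod 529).
Since gcd(9, 529) = 1, x ≡ 8·(9)⁻¹ ≡ 236 (mod 529). Smallest non-negative: 236.

236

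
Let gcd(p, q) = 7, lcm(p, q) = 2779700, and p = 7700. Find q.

p·q = gcd·lcm = 7·2779700 = 19457900, so q = 19457900/7700 = 2527.

2527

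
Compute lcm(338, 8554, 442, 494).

35918246

lcm(338, 8554) = 338·8554/gcd = 2891252/26 = 111202
lcm(111202, 442) = 111202·442/gcd = 49151284/26 = 1890434
lcm(1890434, 494) = 1890434·494/gcd = 933874396/26 = 35918246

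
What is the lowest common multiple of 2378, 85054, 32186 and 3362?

66726364798478

2378 = 2 · 29 · 41; 85054 = 2 · 23 · 43²; 32186 = 2 · 7 · 11² · 19; 3362 = 2 · 41²
lcm takes max exponent of each prime: 2 · 7 · 11² · 19 · 23 · 29 · 41² · 43² = 66726364798478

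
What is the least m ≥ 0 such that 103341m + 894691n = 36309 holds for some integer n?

Reduce mod 894691: 103341m ≡ 36309 (mod 894691). With g = gcd(103341, 894691) = 931 dividing 36309, divide through: 111m ≡ 39 (mod 961).
Since gcd(111, 961) = 1, m ≡ 39·(111)⁻¹ ≡ 338 (mod 961). Smallest non-negative: 338.

338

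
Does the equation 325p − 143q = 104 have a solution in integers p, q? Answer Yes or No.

gcd(325, 143): 325 = 2·143 + 39; 143 = 3·39 + 26; 39 = 1·26 + 13; 26 = 2·13 + 0 → 13
13 divides 104, so a solution exists.

Yes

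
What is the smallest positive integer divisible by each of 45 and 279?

1395

45 = 3² · 5; 279 = 3² · 31
max exponents: 3² · 5 · 31 = 1395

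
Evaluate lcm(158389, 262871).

gcd first: 262871 = 1·158389 + 104482; 158389 = 1·104482 + 53907; 104482 = 1·53907 + 50575; 53907 = 1·50575 + 3332; 50575 = 15·3332 + 595; 3332 = 5·595 + 357; 595 = 1·357 + 238; 357 = 1·238 + 119; 238 = 2·119 + 0 → gcd = 119
lcm = 158389·262871/gcd = 41635874819/119 = 349881301

349881301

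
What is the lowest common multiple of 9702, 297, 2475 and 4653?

9702 = 2 · 3² · 7² · 11; 297 = 3³ · 11; 2475 = 3² · 5² · 11; 4653 = 3² · 11 · 47
lcm takes max exponent of each prime: 2 · 3³ · 5² · 7² · 11 · 47 = 34199550

34199550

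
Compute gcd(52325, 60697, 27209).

gcd(52325, 60697): 60697 = 1·52325 + 8372; 52325 = 6·8372 + 2093; 8372 = 4·2093 + 0 → 2093
gcd(2093, 27209): 27209 = 13·2093 + 0 → 2093

2093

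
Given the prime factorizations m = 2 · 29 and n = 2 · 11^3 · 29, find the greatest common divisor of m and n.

58

min exponent per shared prime: 2 · 29 = 58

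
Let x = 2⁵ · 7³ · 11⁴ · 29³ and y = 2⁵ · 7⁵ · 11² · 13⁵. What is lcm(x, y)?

max exponent per prime: 2⁵ · 7⁵ · 11⁴ · 13⁵ · 29³ = 71305277480762092768

71305277480762092768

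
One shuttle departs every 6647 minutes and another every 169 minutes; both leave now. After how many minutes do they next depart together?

1123343

6647 = 17² · 23; 169 = 13²
max exponents: 13² · 17² · 23 = 1123343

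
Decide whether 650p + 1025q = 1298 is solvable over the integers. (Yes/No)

gcd(650, 1025): 1025 = 1·650 + 375; 650 = 1·375 + 275; 375 = 1·275 + 100; 275 = 2·100 + 75; 100 = 1·75 + 25; 75 = 3·25 + 0 → 25
25 does not divide 1298, so a solution does not exist.

No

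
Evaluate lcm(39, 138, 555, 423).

46796490

39 = 3 · 13; 138 = 2 · 3 · 23; 555 = 3 · 5 · 37; 423 = 3² · 47
lcm takes max exponent of each prime: 2 · 3² · 5 · 13 · 23 · 37 · 47 = 46796490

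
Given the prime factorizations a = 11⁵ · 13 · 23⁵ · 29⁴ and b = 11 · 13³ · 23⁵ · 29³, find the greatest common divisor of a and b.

min exponent per shared prime: 11 · 13 · 23⁵ · 29³ = 22447563628061

22447563628061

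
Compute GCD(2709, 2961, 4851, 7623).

gcd(2709, 2961): 2961 = 1·2709 + 252; 2709 = 10·252 + 189; 252 = 1·189 + 63; 189 = 3·63 + 0 → 63
gcd(63, 4851): 4851 = 77·63 + 0 → 63
gcd(63, 7623): 7623 = 121·63 + 0 → 63

63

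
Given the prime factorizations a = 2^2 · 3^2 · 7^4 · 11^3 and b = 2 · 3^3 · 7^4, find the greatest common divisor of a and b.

min exponent per shared prime: 2 · 3^2 · 7^4 = 43218

43218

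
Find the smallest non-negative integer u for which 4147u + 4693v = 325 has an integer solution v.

Euclid: 4693 = 1·4147 + 546; 4147 = 7·546 + 325; 546 = 1·325 + 221; 325 = 1·221 + 104; 221 = 2·104 + 13; 104 = 8·13 + 0 → gcd = 13; 325 = 13·25.
Back-substitution yields 4147·(-43) + 4693·(38) = 13, so one solution is u = -43·25 = -1075, v = 38·25 = 950.
Solutions in u differ by 4693/13 = 361; the one in [0, 361) is -1075 mod 361 = 8.

8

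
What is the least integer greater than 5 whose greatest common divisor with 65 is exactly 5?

Multiples of 5 above 5: 5·2, 5·3, … . Need the cofactor coprime to 65/5 = 13.
Checking s = 2, 3, … the first with gcd(s, 13) = 1 is s = 2, giving 10.

10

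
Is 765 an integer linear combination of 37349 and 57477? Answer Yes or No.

Yes

By Bézout, 37349u + 57477v = 765 has integer solutions iff gcd(37349, 57477) | 765.
Euclid: 57477 = 1·37349 + 20128; 37349 = 1·20128 + 17221; 20128 = 1·17221 + 2907; 17221 = 5·2907 + 2686; 2907 = 1·2686 + 221; 2686 = 12·221 + 34; 221 = 6·34 + 17; 34 = 2·17 + 0. gcd = 17; 765 mod 17 = 0. Yes.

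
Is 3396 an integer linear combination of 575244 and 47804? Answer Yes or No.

No

By Bézout, 575244p + 47804q = 3396 has integer solutions iff gcd(575244, 47804) | 3396.
Euclid: 575244 = 12·47804 + 1596; 47804 = 29·1596 + 1520; 1596 = 1·1520 + 76; 1520 = 20·76 + 0. gcd = 76; 3396 mod 76 = 52. No.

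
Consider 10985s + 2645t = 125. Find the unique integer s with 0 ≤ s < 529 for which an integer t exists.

Euclid: 10985 = 4·2645 + 405; 2645 = 6·405 + 215; 405 = 1·215 + 190; 215 = 1·190 + 25; 190 = 7·25 + 15; 25 = 1·15 + 10; 15 = 1·10 + 5; 10 = 2·5 + 0 → gcd = 5; 125 = 5·25.
Back-substitution yields 10985·(209) + 2645·(-868) = 5, so one solution is s = 209·25 = 5225, t = -868·25 = -21700.
Solutions in s differ by 2645/5 = 529; the one in [0, 529) is 5225 mod 529 = 464.

464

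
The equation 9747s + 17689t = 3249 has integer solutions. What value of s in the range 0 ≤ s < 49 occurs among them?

gcd(9747, 17689) = 361 (Euclid: 17689 = 1·9747 + 7942; 9747 = 1·7942 + 1805; 7942 = 4·1805 + 722; 1805 = 2·722 + 361; 722 = 2·361 + 0), and 361 | 3249.
Extended Euclid: 9747·(20) + 17689·(-11) = 361. Scale by 9: s₀ = 180.
General solution s = s₀ + 49k; reducing mod 49 gives s = 33 (and t = -18).

33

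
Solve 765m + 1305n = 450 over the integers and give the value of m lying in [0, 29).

4

Euclid: 1305 = 1·765 + 540; 765 = 1·540 + 225; 540 = 2·225 + 90; 225 = 2·90 + 45; 90 = 2·45 + 0 → gcd = 45; 450 = 45·10.
Back-substitution yields 765·(12) + 1305·(-7) = 45, so one solution is m = 12·10 = 120, n = -7·10 = -70.
Solutions in m differ by 1305/45 = 29; the one in [0, 29) is 120 mod 29 = 4.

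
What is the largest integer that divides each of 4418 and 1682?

2

Euclid: 4418 = 2·1682 + 1054; 1682 = 1·1054 + 628; 1054 = 1·628 + 426; 628 = 1·426 + 202; 426 = 2·202 + 22; 202 = 9·22 + 4; 22 = 5·4 + 2; 4 = 2·2 + 0. Last nonzero remainder: 2.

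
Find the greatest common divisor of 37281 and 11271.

867

Euclid: 37281 = 3·11271 + 3468; 11271 = 3·3468 + 867; 3468 = 4·867 + 0. Last nonzero remainder: 867.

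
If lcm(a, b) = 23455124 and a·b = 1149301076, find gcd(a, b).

gcd·lcm = product, so gcd = 1149301076/23455124 = 49.

49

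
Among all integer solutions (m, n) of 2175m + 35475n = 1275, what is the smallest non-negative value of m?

180

Reduce mod 35475: 2175m ≡ 1275 (mod 35475). With g = gcd(2175, 35475) = 75 dividing 1275, divide through: 29m ≡ 17 (mod 473).
Since gcd(29, 473) = 1, m ≡ 17·(29)⁻¹ ≡ 180 (mod 473). Smallest non-negative: 180.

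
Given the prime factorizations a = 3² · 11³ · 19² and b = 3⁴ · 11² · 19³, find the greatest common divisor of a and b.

min exponent per shared prime: 3² · 11² · 19² = 393129

393129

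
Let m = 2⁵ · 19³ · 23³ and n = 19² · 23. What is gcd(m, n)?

8303

min exponent per shared prime: 19² · 23 = 8303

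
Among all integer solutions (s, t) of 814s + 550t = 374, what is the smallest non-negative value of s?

16

gcd(814, 550) = 22 (Euclid: 814 = 1·550 + 264; 550 = 2·264 + 22; 264 = 12·22 + 0), and 22 | 374.
Extended Euclid: 814·(-2) + 550·(3) = 22. Scale by 17: s₀ = -34.
General solution s = s₀ + 25k; reducing mod 25 gives s = 16 (and t = -23).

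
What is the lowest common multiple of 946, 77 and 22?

lcm(946, 77) = 946·77/gcd = 72842/11 = 6622
lcm(6622, 22) = 6622·22/gcd = 145684/22 = 6622

6622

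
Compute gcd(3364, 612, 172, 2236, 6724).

3364 = 2² · 29²; 612 = 2² · 3² · 17; 172 = 2² · 43; 2236 = 2² · 13 · 43; 6724 = 2² · 41²
gcd takes min exponent of each prime: 2² = 4

4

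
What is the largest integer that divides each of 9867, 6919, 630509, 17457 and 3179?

11

gcd(9867, 6919): 9867 = 1·6919 + 2948; 6919 = 2·2948 + 1023; 2948 = 2·1023 + 902; 1023 = 1·902 + 121; 902 = 7·121 + 55; 121 = 2·55 + 11; 55 = 5·11 + 0 → 11
gcd(11, 630509): 630509 = 57319·11 + 0 → 11
gcd(11, 17457): 17457 = 1587·11 + 0 → 11
gcd(11, 3179): 3179 = 289·11 + 0 → 11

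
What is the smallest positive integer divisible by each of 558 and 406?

113274

gcd first: 558 = 1·406 + 152; 406 = 2·152 + 102; 152 = 1·102 + 50; 102 = 2·50 + 2; 50 = 25·2 + 0 → gcd = 2
lcm = 558·406/gcd = 226548/2 = 113274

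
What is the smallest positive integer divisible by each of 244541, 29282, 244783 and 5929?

244541 = 11² · 43 · 47; 29282 = 2 · 11⁴; 244783 = 7 · 11² · 17²; 5929 = 7² · 11²
lcm takes max exponent of each prime: 2 · 7² · 11⁴ · 17² · 43 · 47 = 838032714442

838032714442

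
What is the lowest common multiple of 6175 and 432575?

6175 = 5² · 13 · 19; 432575 = 5² · 11³ · 13
max exponents: 5² · 11³ · 13 · 19 = 8218925

8218925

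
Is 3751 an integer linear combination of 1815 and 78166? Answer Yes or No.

Yes

By Bézout, 1815m + 78166n = 3751 has integer solutions iff gcd(1815, 78166) | 3751.
Euclid: 78166 = 43·1815 + 121; 1815 = 15·121 + 0. gcd = 121; 3751 mod 121 = 0. Yes.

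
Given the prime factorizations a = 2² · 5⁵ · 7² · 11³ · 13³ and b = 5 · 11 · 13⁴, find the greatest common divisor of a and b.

120835

min exponent per shared prime: 5 · 11 · 13³ = 120835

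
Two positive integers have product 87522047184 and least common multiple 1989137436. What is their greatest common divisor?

From gcd × lcm = mn: gcd = 87522047184 / 1989137436 = 44.

44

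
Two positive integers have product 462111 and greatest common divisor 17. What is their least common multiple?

Since gcd(a,b)·lcm(a,b) = ab, lcm = 462111/17 = 27183.

27183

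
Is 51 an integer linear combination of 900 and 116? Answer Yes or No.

No

gcd(900, 116): 900 = 7·116 + 88; 116 = 1·88 + 28; 88 = 3·28 + 4; 28 = 7·4 + 0 → 4
4 does not divide 51, so a solution does not exist.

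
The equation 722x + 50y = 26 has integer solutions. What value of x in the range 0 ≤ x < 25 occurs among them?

Euclid: 722 = 14·50 + 22; 50 = 2·22 + 6; 22 = 3·6 + 4; 6 = 1·4 + 2; 4 = 2·2 + 0 → gcd = 2; 26 = 2·13.
Back-substitution yields 722·(-9) + 50·(130) = 2, so one solution is x = -9·13 = -117, y = 130·13 = 1690.
Solutions in x differ by 50/2 = 25; the one in [0, 25) is -117 mod 25 = 8.

8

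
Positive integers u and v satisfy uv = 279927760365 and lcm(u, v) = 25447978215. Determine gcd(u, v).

11

gcd·lcm = product, so gcd = 279927760365/25447978215 = 11.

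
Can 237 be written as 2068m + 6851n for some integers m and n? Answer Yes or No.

gcd(2068, 6851): 6851 = 3·2068 + 647; 2068 = 3·647 + 127; 647 = 5·127 + 12; 127 = 10·12 + 7; 12 = 1·7 + 5; 7 = 1·5 + 2; 5 = 2·2 + 1; 2 = 2·1 + 0 → 1
1 divides 237, so a solution exists.

Yes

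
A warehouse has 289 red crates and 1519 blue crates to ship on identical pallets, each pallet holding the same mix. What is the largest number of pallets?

1

Euclid: 1519 = 5·289 + 74; 289 = 3·74 + 67; 74 = 1·67 + 7; 67 = 9·7 + 4; 7 = 1·4 + 3; 4 = 1·3 + 1; 3 = 3·1 + 0. Last nonzero remainder: 1.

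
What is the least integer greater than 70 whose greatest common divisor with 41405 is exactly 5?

75

41405 = 5·8281. Any k with gcd(k, 41405) = 5 is a multiple of 5, say 5s, with s coprime to 8281.
Need s > 70/5, so s ≥ 15. First s ≥ 15 with gcd(s, 8281) = 1 is s = 15. Thus k = 5·15 = 75.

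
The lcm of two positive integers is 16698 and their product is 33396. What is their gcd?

From gcd × lcm = uv: gcd = 33396 / 16698 = 2.

2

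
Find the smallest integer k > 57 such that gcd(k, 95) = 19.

76

Multiples of 19 above 57: 19·4, 19·5, … . Need the cofactor coprime to 95/19 = 5.
Checking s = 4, 5, … the first with gcd(s, 5) = 1 is s = 4, giving 76.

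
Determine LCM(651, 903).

gcd first: 903 = 1·651 + 252; 651 = 2·252 + 147; 252 = 1·147 + 105; 147 = 1·105 + 42; 105 = 2·42 + 21; 42 = 2·21 + 0 → gcd = 21
lcm = 651·903/gcd = 587853/21 = 27993

27993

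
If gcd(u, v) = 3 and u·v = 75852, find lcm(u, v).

Since gcd(u,v)·lcm(u,v) = uv, lcm = 75852/3 = 25284.

25284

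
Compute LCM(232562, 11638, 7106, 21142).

39737171254

232562 = 2 · 11² · 31²; 11638 = 2 · 11 · 23²; 7106 = 2 · 11 · 17 · 19; 21142 = 2 · 11 · 31²
lcm takes max exponent of each prime: 2 · 11² · 17 · 19 · 23² · 31² = 39737171254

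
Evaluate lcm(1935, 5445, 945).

4916835

lcm(1935, 5445) = 1935·5445/gcd = 10536075/45 = 234135
lcm(234135, 945) = 234135·945/gcd = 221257575/45 = 4916835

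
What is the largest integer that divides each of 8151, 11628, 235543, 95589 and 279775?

19

8151 = 3 · 11 · 13 · 19; 11628 = 2² · 3² · 17 · 19; 235543 = 7² · 11 · 19 · 23; 95589 = 3² · 13 · 19 · 43; 279775 = 5² · 19² · 31
gcd takes min exponent of each prime: 19 = 19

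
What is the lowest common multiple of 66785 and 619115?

22907255

66785 = 5 · 19² · 37; 619115 = 5 · 7³ · 19²
max exponents: 5 · 7³ · 19² · 37 = 22907255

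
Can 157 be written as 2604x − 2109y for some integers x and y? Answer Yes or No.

gcd(2604, 2109): 2604 = 1·2109 + 495; 2109 = 4·495 + 129; 495 = 3·129 + 108; 129 = 1·108 + 21; 108 = 5·21 + 3; 21 = 7·3 + 0 → 3
3 does not divide 157, so a solution does not exist.

No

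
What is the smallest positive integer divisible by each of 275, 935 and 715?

275 = 5² · 11; 935 = 5 · 11 · 17; 715 = 5 · 11 · 13
lcm takes max exponent of each prime: 5² · 11 · 13 · 17 = 60775

60775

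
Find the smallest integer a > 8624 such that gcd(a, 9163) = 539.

Multiples of 539 above 8624: 539·17, 539·18, … . Need the cofactor coprime to 9163/539 = 17.
Checking s = 17, 18, … the first with gcd(s, 17) = 1 is s = 18, giving 9702.

9702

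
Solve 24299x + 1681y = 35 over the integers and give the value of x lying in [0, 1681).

gcd(24299, 1681) = 1 (Euclid: 24299 = 14·1681 + 765; 1681 = 2·765 + 151; 765 = 5·151 + 10; 151 = 15·10 + 1; 10 = 10·1 + 0), and 1 | 35.
Extended Euclid: 24299·(-167) + 1681·(2414) = 1. Scale by 35: x₀ = -5845.
General solution x = x₀ + 1681t; reducing mod 1681 gives x = 879 (and y = -12706).

879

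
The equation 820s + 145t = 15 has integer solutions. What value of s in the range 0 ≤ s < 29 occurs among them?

Reduce mod 145: 820s ≡ 15 (mod 145). With g = gcd(820, 145) = 5 dividing 15, divide through: 164s ≡ 3 (mod 29).
Since gcd(164, 29) = 1, s ≡ 3·(164)⁻¹ ≡ 20 (mod 29). Smallest non-negative: 20.

20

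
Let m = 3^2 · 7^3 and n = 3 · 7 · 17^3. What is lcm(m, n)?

15166431

max exponent per prime: 3^2 · 7^3 · 17^3 = 15166431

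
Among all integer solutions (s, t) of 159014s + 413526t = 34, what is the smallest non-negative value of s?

gcd(159014, 413526) = 2 (Euclid: 413526 = 2·159014 + 95498; 159014 = 1·95498 + 63516; 95498 = 1·63516 + 31982; 63516 = 1·31982 + 31534; 31982 = 1·31534 + 448; 31534 = 70·448 + 174; 448 = 2·174 + 100; 174 = 1·100 + 74; 100 = 1·74 + 26; 74 = 2·26 + 22; 26 = 1·22 + 4; 22 = 5·4 + 2; 4 = 2·2 + 0), and 2 | 34.
Extended Euclid: 159014·(95074) + 413526·(-36559) = 2. Scale by 17: s₀ = 1616258.
General solution s = s₀ + 206763k; reducing mod 206763 gives s = 168917 (and t = -64954).

168917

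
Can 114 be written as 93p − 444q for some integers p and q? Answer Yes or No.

Yes

gcd(93, 444): 444 = 4·93 + 72; 93 = 1·72 + 21; 72 = 3·21 + 9; 21 = 2·9 + 3; 9 = 3·3 + 0 → 3
3 divides 114, so a solution exists.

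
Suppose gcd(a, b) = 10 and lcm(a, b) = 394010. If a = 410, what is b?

9610

a·b = gcd·lcm = 10·394010 = 3940100, so b = 3940100/410 = 9610.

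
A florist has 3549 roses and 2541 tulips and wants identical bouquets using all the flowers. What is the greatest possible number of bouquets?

21

Euclid: 3549 = 1·2541 + 1008; 2541 = 2·1008 + 525; 1008 = 1·525 + 483; 525 = 1·483 + 42; 483 = 11·42 + 21; 42 = 2·21 + 0. Last nonzero remainder: 21.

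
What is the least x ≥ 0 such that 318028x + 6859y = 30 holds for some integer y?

442

gcd(318028, 6859) = 1 (Euclid: 318028 = 46·6859 + 2514; 6859 = 2·2514 + 1831; 2514 = 1·1831 + 683; 1831 = 2·683 + 465; 683 = 1·465 + 218; 465 = 2·218 + 29; 218 = 7·29 + 15; 29 = 1·15 + 14; 15 = 1·14 + 1; 14 = 14·1 + 0), and 1 | 30.
Extended Euclid: 318028·(472) + 6859·(-21885) = 1. Scale by 30: x₀ = 14160.
General solution x = x₀ + 6859t; reducing mod 6859 gives x = 442 (and y = -20494).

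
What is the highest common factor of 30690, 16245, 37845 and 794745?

45

30690 = 2 · 3² · 5 · 11 · 31; 16245 = 3² · 5 · 19²; 37845 = 3² · 5 · 29²; 794745 = 3³ · 5 · 7 · 29²
gcd takes min exponent of each prime: 3² · 5 = 45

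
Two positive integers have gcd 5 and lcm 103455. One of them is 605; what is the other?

855

m·n = gcd·lcm = 5·103455 = 517275, so n = 517275/605 = 855.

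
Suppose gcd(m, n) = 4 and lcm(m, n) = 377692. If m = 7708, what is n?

196

Using mn = gcd(m,n)·lcm(m,n) = 4·377692 = 1510768, we get n = 1510768/7708 = 196.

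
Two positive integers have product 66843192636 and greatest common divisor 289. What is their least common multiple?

231291324

gcd·lcm = product, so lcm = 66843192636/289 = 231291324.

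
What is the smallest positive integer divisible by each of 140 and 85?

gcd first: 140 = 1·85 + 55; 85 = 1·55 + 30; 55 = 1·30 + 25; 30 = 1·25 + 5; 25 = 5·5 + 0 → gcd = 5
lcm = 140·85/gcd = 11900/5 = 2380

2380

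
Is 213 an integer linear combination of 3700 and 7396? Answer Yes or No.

gcd(3700, 7396): 7396 = 1·3700 + 3696; 3700 = 1·3696 + 4; 3696 = 924·4 + 0 → 4
4 does not divide 213, so a solution does not exist.

No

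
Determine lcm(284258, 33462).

28141542

gcd first: 284258 = 8·33462 + 16562; 33462 = 2·16562 + 338; 16562 = 49·338 + 0 → gcd = 338
lcm = 284258·33462/gcd = 9511841196/338 = 28141542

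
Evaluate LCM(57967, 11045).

gcd first: 57967 = 5·11045 + 2742; 11045 = 4·2742 + 77; 2742 = 35·77 + 47; 77 = 1·47 + 30; 47 = 1·30 + 17; 30 = 1·17 + 13; 17 = 1·13 + 4; 13 = 3·4 + 1; 4 = 4·1 + 0 → gcd = 1
lcm = 57967·11045/gcd = 640245515/1 = 640245515

640245515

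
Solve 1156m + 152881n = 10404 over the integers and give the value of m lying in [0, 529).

gcd(1156, 152881) = 289 (Euclid: 152881 = 132·1156 + 289; 1156 = 4·289 + 0), and 289 | 10404.
Extended Euclid: 1156·(-132) + 152881·(1) = 289. Scale by 36: m₀ = -4752.
General solution m = m₀ + 529t; reducing mod 529 gives m = 9 (and n = 0).

9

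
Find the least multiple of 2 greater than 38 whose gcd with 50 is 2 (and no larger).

42

gcd(m, 50) = 2 forces 2 | m; write m = 2s. Then gcd(2s, 2·25) = 2·gcd(s, 25), so need gcd(s, 25) = 1.
2s > 38 gives s ≥ 20. The least s ≥ 20 coprime to 25 is 21, so m = 2·21 = 42.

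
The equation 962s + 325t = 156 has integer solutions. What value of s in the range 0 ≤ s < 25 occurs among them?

Euclid: 962 = 2·325 + 312; 325 = 1·312 + 13; 312 = 24·13 + 0 → gcd = 13; 156 = 13·12.
Back-substitution yields 962·(-1) + 325·(3) = 13, so one solution is s = -1·12 = -12, t = 3·12 = 36.
Solutions in s differ by 325/13 = 25; the one in [0, 25) is -12 mod 25 = 13.

13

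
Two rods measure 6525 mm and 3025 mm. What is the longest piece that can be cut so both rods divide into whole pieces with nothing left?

6525 = 3² · 5² · 29
3025 = 5² · 11²
Common: 5² = 25

25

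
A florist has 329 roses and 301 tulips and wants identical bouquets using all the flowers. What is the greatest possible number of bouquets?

329 = 7 · 47
301 = 7 · 43
Common: 7 = 7

7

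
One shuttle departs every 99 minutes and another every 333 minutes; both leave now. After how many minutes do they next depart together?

gcd first: 333 = 3·99 + 36; 99 = 2·36 + 27; 36 = 1·27 + 9; 27 = 3·9 + 0 → gcd = 9
lcm = 99·333/gcd = 32967/9 = 3663

3663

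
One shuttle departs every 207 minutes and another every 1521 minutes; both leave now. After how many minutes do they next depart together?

34983

gcd first: 1521 = 7·207 + 72; 207 = 2·72 + 63; 72 = 1·63 + 9; 63 = 7·9 + 0 → gcd = 9
lcm = 207·1521/gcd = 314847/9 = 34983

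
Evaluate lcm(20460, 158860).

gcd first: 158860 = 7·20460 + 15640; 20460 = 1·15640 + 4820; 15640 = 3·4820 + 1180; 4820 = 4·1180 + 100; 1180 = 11·100 + 80; 100 = 1·80 + 20; 80 = 4·20 + 0 → gcd = 20
lcm = 20460·158860/gcd = 3250275600/20 = 162513780

162513780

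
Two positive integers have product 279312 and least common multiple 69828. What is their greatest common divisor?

gcd·lcm = product, so gcd = 279312/69828 = 4.

4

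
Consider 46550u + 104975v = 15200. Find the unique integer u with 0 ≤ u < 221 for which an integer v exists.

77

Euclid: 104975 = 2·46550 + 11875; 46550 = 3·11875 + 10925; 11875 = 1·10925 + 950; 10925 = 11·950 + 475; 950 = 2·475 + 0 → gcd = 475; 15200 = 475·32.
Back-substitution yields 46550·(106) + 104975·(-47) = 475, so one solution is u = 106·32 = 3392, v = -47·32 = -1504.
Solutions in u differ by 104975/475 = 221; the one in [0, 221) is 3392 mod 221 = 77.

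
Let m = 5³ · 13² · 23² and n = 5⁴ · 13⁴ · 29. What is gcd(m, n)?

21125

min exponent per shared prime: 5³ · 13² = 21125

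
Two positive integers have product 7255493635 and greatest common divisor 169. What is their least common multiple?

42931915

For any two positive integers, gcd × lcm equals their product. Hence lcm = 7255493635 / 169 = 42931915.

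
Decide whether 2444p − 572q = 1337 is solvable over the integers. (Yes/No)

No

By Bézout, 2444p − 572q = 1337 has integer solutions iff gcd(2444, 572) | 1337.
Euclid: 2444 = 4·572 + 156; 572 = 3·156 + 104; 156 = 1·104 + 52; 104 = 2·52 + 0. gcd = 52; 1337 mod 52 = 37. No.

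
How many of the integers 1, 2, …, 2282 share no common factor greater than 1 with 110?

830

Prime factors of 110: 2, 5, 11. Count integers ≤ 2282 divisible by none of them.
By inclusion–exclusion: 2282 − ⌊2282/2⌋ − ⌊2282/5⌋ − ⌊2282/11⌋ + ⌊2282/10⌋ + ⌊2282/22⌋ + ⌊2282/55⌋ − ⌊2282/110⌋ = 830.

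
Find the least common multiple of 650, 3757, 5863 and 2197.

14317739150

lcm(650, 3757) = 650·3757/gcd = 2442050/13 = 187850
lcm(187850, 5863) = 187850·5863/gcd = 1101364550/13 = 84720350
lcm(84720350, 2197) = 84720350·2197/gcd = 186130608950/13 = 14317739150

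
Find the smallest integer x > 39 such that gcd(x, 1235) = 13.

gcd(x, 1235) = 13 forces 13 | x; write x = 13s. Then gcd(13s, 13·95) = 13·gcd(s, 95), so need gcd(s, 95) = 1.
13s > 39 gives s ≥ 4. The least s ≥ 4 coprime to 95 is 4, so x = 13·4 = 52.

52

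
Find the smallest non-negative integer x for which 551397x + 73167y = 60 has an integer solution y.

Euclid: 551397 = 7·73167 + 39228; 73167 = 1·39228 + 33939; 39228 = 1·33939 + 5289; 33939 = 6·5289 + 2205; 5289 = 2·2205 + 879; 2205 = 2·879 + 447; 879 = 1·447 + 432; 447 = 1·432 + 15; 432 = 28·15 + 12; 15 = 1·12 + 3; 12 = 4·3 + 0 → gcd = 3; 60 = 3·20.
Back-substitution yields 551397·(-4911) + 73167·(37010) = 3, so one solution is x = -4911·20 = -98220, y = 37010·20 = 740200.
Solutions in x differ by 73167/3 = 24389; the one in [0, 24389) is -98220 mod 24389 = 23725.

23725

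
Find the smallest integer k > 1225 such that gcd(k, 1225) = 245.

1225 = 245·5. Any k with gcd(k, 1225) = 245 is a multiple of 245, say 245s, with s coprime to 5.
Need s > 1225/245, so s ≥ 6. First s ≥ 6 with gcd(s, 5) = 1 is s = 6. Thus k = 245·6 = 1470.

1470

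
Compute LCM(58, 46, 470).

58 = 2 · 29; 46 = 2 · 23; 470 = 2 · 5 · 47
lcm takes max exponent of each prime: 2 · 5 · 23 · 29 · 47 = 313490

313490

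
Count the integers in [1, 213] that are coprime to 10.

10 = 2·5. Inclusion–exclusion on these primes:
213 − ⌊213/2⌋ − ⌊213/5⌋ + ⌊213/10⌋ = 86

86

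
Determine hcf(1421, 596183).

Euclid: 596183 = 419·1421 + 784; 1421 = 1·784 + 637; 784 = 1·637 + 147; 637 = 4·147 + 49; 147 = 3·49 + 0. Last nonzero remainder: 49.

49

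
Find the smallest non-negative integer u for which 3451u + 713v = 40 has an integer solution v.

500

Euclid: 3451 = 4·713 + 599; 713 = 1·599 + 114; 599 = 5·114 + 29; 114 = 3·29 + 27; 29 = 1·27 + 2; 27 = 13·2 + 1; 2 = 2·1 + 0 → gcd = 1; 40 = 1·40.
Back-substitution yields 3451·(-344) + 713·(1665) = 1, so one solution is u = -344·40 = -13760, v = 1665·40 = 66600.
Solutions in u differ by 713/1 = 713; the one in [0, 713) is -13760 mod 713 = 500.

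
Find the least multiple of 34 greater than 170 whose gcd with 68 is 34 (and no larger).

238

gcd(k, 68) = 34 forces 34 | k; write k = 34s. Then gcd(34s, 34·2) = 34·gcd(s, 2), so need gcd(s, 2) = 1.
34s > 170 gives s ≥ 6. The least s ≥ 6 coprime to 2 is 7, so k = 34·7 = 238.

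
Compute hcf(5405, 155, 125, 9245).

5

gcd(5405, 155): 5405 = 34·155 + 135; 155 = 1·135 + 20; 135 = 6·20 + 15; 20 = 1·15 + 5; 15 = 3·5 + 0 → 5
gcd(5, 125): 125 = 25·5 + 0 → 5
gcd(5, 9245): 9245 = 1849·5 + 0 → 5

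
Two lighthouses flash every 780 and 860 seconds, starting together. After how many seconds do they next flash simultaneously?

gcd first: 860 = 1·780 + 80; 780 = 9·80 + 60; 80 = 1·60 + 20; 60 = 3·20 + 0 → gcd = 20
lcm = 780·860/gcd = 670800/20 = 33540

33540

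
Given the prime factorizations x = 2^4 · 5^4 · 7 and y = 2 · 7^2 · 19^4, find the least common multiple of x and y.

max exponent per prime: 2^4 · 5^4 · 7^2 · 19^4 = 63857290000

63857290000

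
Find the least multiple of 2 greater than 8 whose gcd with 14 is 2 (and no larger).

10

gcd(a, 14) = 2 forces 2 | a; write a = 2s. Then gcd(2s, 2·7) = 2·gcd(s, 7), so need gcd(s, 7) = 1.
2s > 8 gives s ≥ 5. The least s ≥ 5 coprime to 7 is 5, so a = 2·5 = 10.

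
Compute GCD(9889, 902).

Euclid: 9889 = 10·902 + 869; 902 = 1·869 + 33; 869 = 26·33 + 11; 33 = 3·11 + 0. Last nonzero remainder: 11.

11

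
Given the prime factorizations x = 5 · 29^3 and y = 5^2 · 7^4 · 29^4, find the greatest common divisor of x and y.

min exponent per shared prime: 5 · 29^3 = 121945

121945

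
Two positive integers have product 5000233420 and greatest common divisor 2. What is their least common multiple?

gcd·lcm = product, so lcm = 5000233420/2 = 2500116710.

2500116710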